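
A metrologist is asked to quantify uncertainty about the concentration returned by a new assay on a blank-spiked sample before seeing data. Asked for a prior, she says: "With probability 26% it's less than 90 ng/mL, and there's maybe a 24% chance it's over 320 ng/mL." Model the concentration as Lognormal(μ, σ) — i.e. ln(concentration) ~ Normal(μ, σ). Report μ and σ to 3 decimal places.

μ ≈ 5.104, σ ≈ 0.940

If T ~ Lognormal(μ,σ) then ln T ~ Normal(μ,σ), so the p-quantile of ln T is μ + z_p·σ.
ln(90) = 4.5 and ln(320) = 5.768; z_{0.26} = -0.6433, z_{0.76} = 0.7063.
σ = (5.768 − 4.5)/(0.7063 − (-0.6433)) = 0.940.
μ = 4.5 − (-0.6433)·0.940 = 5.104.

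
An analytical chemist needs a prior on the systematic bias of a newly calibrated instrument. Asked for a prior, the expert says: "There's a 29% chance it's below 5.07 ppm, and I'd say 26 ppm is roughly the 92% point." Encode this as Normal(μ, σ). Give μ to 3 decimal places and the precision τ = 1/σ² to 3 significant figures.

The p-quantile of Normal(μ,σ) is μ + z_p·σ, with z_{0.29} = -0.5534 and z_{0.92} = 1.405.
Eliminate σ: μ = (z₂·x₁ − z₁·x₂)/(z₂ − z₁) = (1.405·5.07 − (-0.5534)·26)/1.958 = 10.984.
Then σ = (x₂ − x₁)/(z₂ − z₁) = (26 − 5.07)/1.958 = 10.687.
Precision τ = 1/σ² = 1/10.69² = 0.00876.

μ = 10.984, τ = 0.00876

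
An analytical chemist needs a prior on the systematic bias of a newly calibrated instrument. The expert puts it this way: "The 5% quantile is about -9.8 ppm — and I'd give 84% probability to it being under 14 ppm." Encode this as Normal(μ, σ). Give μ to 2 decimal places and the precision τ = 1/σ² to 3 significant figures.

The p-quantile of Normal(μ,σ) is μ + z_p·σ, with z_{0.05} = -1.645 and z_{0.84} = 0.9945.
Eliminate σ: μ = (z₂·x₁ − z₁·x₂)/(z₂ − z₁) = (0.9945·-9.8 − (-1.645)·14)/2.639 = 5.03.
Then σ = (x₂ − x₁)/(z₂ − z₁) = (14 − -9.8)/2.639 = 9.02.
Precision τ = 1/σ² = 1/9.018² = 0.0123.

μ = 5.03, τ = 0.0123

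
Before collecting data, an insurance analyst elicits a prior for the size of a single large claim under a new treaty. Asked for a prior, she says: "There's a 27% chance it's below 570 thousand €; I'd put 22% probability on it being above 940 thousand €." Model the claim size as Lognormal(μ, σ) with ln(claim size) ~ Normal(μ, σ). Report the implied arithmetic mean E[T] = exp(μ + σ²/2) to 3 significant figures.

If T ~ Lognormal(μ,σ) then ln T ~ Normal(μ,σ), so the p-quantile of ln T is μ + z_p·σ.
ln(570) = 6.346 and ln(940) = 6.846; z_{0.27} = -0.6128, z_{0.78} = 0.7722.
σ = (6.846 − 6.346)/(0.7722 − (-0.6128)) = 0.361.
μ = 6.346 − (-0.6128)·0.361 = 6.567.
E[T] = exp(μ + σ²/2) = exp(6.567 + 0.0652) = 759 thousand €.

E[T] ≈ 759 thousand €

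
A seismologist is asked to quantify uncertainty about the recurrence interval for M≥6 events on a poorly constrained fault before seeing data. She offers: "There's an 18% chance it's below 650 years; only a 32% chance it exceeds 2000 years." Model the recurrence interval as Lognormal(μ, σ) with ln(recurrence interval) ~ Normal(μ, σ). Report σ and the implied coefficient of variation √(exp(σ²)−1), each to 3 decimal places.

If T ~ Lognormal(μ,σ) then ln T ~ Normal(μ,σ), so the p-quantile of ln T is μ + z_p·σ.
ln(650) = 6.477 and ln(2000) = 7.601; z_{0.18} = -0.9154, z_{0.68} = 0.4677.
σ = (7.601 − 6.477)/(0.4677 − (-0.9154)) = 0.813.
μ = 6.477 − (-0.9154)·0.813 = 7.221.
CV = √(exp(σ²)−1) = √(exp(0.6604)−1) = 0.967.

σ ≈ 0.813, CV ≈ 0.967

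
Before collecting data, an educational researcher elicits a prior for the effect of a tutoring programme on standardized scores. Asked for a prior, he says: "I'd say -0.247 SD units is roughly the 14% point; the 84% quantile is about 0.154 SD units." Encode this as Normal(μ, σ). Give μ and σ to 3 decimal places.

The p-quantile of Normal(μ,σ) is μ + z_p·σ, with z_{0.14} = -1.08 and z_{0.84} = 0.9945.
Eliminate σ: μ = (z₂·x₁ − z₁·x₂)/(z₂ − z₁) = (0.9945·-0.247 − (-1.08)·0.154)/2.075 = -0.038.
Then σ = (x₂ − x₁)/(z₂ − z₁) = (0.154 − -0.247)/2.075 = 0.193.

μ = -0.038, σ = 0.193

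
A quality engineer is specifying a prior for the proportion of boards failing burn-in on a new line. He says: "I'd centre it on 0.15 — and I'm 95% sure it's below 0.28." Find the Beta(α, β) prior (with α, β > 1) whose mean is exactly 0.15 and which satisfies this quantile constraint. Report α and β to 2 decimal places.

With mean 0.15 fixed, write α = 0.15s, β = 0.85s where s = α+β.
Need P(θ < 0.28) = 0.95 under Beta(0.15s, 0.85s). Normal approximation: (q−m)/√(m(1−m)/s) ≈ z_{0.95} = 1.64, so s ≈ 0.15·0.85·(1.64)²/(0.28−0.15)² = 20.4.
At s = 20.4: P(θ<0.28) ≈ 0.935. Adjusting to match 0.95 gives s ≈ 24.81.
So α = 0.15·24.81 ≈ 3.72, β = 0.85·24.81 ≈ 21.09.

α ≈ 3.72, β ≈ 21.09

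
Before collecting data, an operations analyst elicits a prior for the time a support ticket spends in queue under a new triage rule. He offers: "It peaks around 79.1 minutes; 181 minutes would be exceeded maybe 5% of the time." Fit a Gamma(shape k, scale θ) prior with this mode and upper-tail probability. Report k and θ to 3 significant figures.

Gamma(k,θ) with k>1 has mode (k−1)θ, so θ = 79.1/(k−1).
Need P(X < 181) = 0.95 with θ tied to k this way. Start at k = 2, θ = 79.1: P(X<181) ≈ 0.666.
Too low — raise k to concentrate. Iterating converges to k ≈ 5.
Then θ = 79.1/(5−1) ≈ 19.8.

k ≈ 5, θ ≈ 19.8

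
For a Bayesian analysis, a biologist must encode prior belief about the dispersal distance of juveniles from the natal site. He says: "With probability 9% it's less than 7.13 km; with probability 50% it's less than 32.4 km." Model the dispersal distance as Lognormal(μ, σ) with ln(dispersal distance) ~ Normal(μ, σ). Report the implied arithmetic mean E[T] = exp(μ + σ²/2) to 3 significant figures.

If T ~ Lognormal(μ,σ) then ln T ~ Normal(μ,σ), so the p-quantile of ln T is μ + z_p·σ.
ln(7.13) = 1.964 and ln(32.4) = 3.478; z_{0.09} = -1.341, z_{0.5} = 0.
σ = (3.478 − 1.964)/(0 − (-1.341)) = 1.129.
μ = 1.964 − (-1.341)·1.129 = 3.478.
E[T] = exp(μ + σ²/2) = exp(3.478 + 0.6374) = 61.3 km.

E[T] ≈ 61.3 km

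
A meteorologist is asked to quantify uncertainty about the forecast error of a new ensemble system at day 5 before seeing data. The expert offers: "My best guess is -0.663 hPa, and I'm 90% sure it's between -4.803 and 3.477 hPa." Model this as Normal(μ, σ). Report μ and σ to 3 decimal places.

A symmetric 90% interval runs μ ± z·σ with z = 1.645.
Half-width = 4.14, so σ = 4.14/1.645 = 2.517.
μ is the stated best guess, -0.663.

μ = -0.663, σ = 2.517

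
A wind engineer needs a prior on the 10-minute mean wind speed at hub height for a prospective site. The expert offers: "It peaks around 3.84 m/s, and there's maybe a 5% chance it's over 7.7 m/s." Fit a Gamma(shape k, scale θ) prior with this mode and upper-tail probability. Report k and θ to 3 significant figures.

Gamma(k,θ) with k>1 has mode (k−1)θ, so θ = 3.84/(k−1).
Need P(X < 7.7) = 0.95 with θ tied to k this way. Start at k = 2, θ = 3.84: P(X<7.7) ≈ 0.595.
Too low — raise k to concentrate. Iterating converges to k ≈ 6.72.
Then θ = 3.84/(6.72−1) ≈ 0.671.

k ≈ 6.72, θ ≈ 0.671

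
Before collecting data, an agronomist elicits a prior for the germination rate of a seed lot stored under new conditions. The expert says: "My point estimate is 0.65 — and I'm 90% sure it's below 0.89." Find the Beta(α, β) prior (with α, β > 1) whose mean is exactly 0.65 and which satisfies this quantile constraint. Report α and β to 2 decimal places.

α ≈ 3.36, β ≈ 1.81

With mean 0.65 fixed, write α = 0.65s, β = 0.35s where s = α+β.
Need P(θ < 0.89) = 0.9 under Beta(0.65s, 0.35s). Normal approximation: (q−m)/√(m(1−m)/s) ≈ z_{0.9} = 1.28, so s ≈ 0.65·0.35·(1.28)²/(0.89−0.65)² = 6.5.
At s = 6.5: P(θ<0.89) ≈ 0.930. Adjusting to match 0.9 gives s ≈ 5.16.
So α = 0.65·5.16 ≈ 3.36, β = 0.35·5.16 ≈ 1.81.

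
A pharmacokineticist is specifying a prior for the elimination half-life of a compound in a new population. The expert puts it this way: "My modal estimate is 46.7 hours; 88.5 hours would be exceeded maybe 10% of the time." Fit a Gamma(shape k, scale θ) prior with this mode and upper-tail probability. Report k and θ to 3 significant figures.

k ≈ 5.68, θ ≈ 9.98

Gamma(k,θ) with k>1 has mode (k−1)θ, so θ = 46.7/(k−1).
Need P(X < 88.5) = 0.9 with θ tied to k this way. Start at k = 2, θ = 46.7: P(X<88.5) ≈ 0.565.
Too low — raise k to concentrate. Iterating converges to k ≈ 5.68.
Then θ = 46.7/(5.68−1) ≈ 9.98.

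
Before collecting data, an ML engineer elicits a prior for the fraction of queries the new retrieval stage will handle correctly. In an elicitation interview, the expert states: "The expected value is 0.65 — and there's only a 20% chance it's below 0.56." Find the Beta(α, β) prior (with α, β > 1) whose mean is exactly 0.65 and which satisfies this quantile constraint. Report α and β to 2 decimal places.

α ≈ 12.53, β ≈ 6.75

With mean 0.65 fixed, write α = 0.65s, β = 0.35s where s = α+β.
Need P(θ < 0.56) = 0.2 under Beta(0.65s, 0.35s). Normal approximation: (q−m)/√(m(1−m)/s) ≈ z_{0.2} = -0.842, so s ≈ 0.65·0.35·(-0.842)²/(0.56−0.65)² = 19.9.
At s = 19.9: P(θ<0.56) ≈ 0.197. Adjusting to match 0.2 gives s ≈ 19.28.
So α = 0.65·19.28 ≈ 12.53, β = 0.35·19.28 ≈ 6.75.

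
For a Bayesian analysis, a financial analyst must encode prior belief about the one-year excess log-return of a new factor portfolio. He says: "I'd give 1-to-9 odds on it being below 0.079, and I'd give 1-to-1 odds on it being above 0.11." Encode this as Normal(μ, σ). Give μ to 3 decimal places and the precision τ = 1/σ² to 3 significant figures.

The p-quantile of Normal(μ,σ) is μ + z_p·σ, with z_{0.1} = -1.282 and z_{0.5} = 0.
Eliminate σ: μ = (z₂·x₁ − z₁·x₂)/(z₂ − z₁) = (0·0.079 − (-1.282)·0.11)/1.282 = 0.110.
Then σ = (x₂ − x₁)/(z₂ − z₁) = (0.11 − 0.079)/1.282 = 0.024.
Precision τ = 1/σ² = 1/0.02419² = 1710.

μ = 0.110, τ = 1710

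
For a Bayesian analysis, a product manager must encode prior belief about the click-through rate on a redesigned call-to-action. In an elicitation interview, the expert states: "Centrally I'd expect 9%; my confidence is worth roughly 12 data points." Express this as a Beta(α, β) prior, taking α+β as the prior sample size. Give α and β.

Under the effective-sample-size interpretation, Beta(α, β) has prior mean α/(α+β) and prior sample size α+β.
So α+β = 12 and α/(α+β) = 0.09, giving α = 0.09·12 = 1.08 and β = 12 − 1.08 = 10.92.

α = 1.08, β = 10.92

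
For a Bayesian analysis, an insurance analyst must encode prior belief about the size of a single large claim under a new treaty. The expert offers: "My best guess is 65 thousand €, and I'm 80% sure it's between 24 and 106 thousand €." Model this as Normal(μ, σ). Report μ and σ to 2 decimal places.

μ = 65.00, σ = 31.99

A symmetric 80% interval runs μ ± z·σ with z = 1.282.
Half-width = 41, so σ = 41/1.282 = 31.99.
μ is the stated best guess, 65.00.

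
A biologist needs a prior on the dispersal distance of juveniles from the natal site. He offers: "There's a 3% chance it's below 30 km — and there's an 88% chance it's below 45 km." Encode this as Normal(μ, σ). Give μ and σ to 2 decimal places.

For Normal(μ,σ), the p-quantile is μ + z_p·σ. Here z_{0.03} = -1.881, z_{0.88} = 1.175.
So 30 = μ − 1.881σ and 45 = μ + 1.175σ.
Subtracting: σ = (45 − 30)/(1.175 − (-1.881)) = 4.91.
Then μ = 30 − (-1.881)·4.91 = 39.23.

μ = 39.23, σ = 4.91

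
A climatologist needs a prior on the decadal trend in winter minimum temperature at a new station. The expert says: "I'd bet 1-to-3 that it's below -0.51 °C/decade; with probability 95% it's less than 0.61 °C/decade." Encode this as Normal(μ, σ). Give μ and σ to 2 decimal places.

μ = -0.18, σ = 0.48

The p-quantile of Normal(μ,σ) is μ + z_p·σ, with z_{0.25} = -0.6745 and z_{0.95} = 1.645.
Eliminate σ: μ = (z₂·x₁ − z₁·x₂)/(z₂ − z₁) = (1.645·-0.51 − (-0.6745)·0.61)/2.319 = -0.18.
Then σ = (x₂ − x₁)/(z₂ − z₁) = (0.61 − -0.51)/2.319 = 0.48.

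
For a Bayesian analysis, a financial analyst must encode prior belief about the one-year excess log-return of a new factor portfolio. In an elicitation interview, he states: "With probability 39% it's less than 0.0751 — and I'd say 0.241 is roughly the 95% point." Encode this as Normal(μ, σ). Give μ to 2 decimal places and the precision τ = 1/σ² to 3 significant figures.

μ = 0.10, τ = 135

For Normal(μ,σ), the p-quantile is μ + z_p·σ. Here z_{0.39} = -0.2793, z_{0.95} = 1.645.
So 0.0751 = μ − 0.2793σ and 0.241 = μ + 1.645σ.
Subtracting: σ = (0.241 − 0.0751)/(1.645 − (-0.2793)) = 0.09.
Then μ = 0.0751 − (-0.2793)·0.09 = 0.10.
Precision τ = 1/σ² = 1/0.08622² = 135.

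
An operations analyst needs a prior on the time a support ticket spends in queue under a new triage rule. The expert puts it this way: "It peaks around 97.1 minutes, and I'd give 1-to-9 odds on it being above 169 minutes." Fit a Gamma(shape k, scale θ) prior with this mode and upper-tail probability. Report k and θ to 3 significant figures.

k ≈ 7.18, θ ≈ 15.7

Gamma(k,θ) with k>1 has mode (k−1)θ, so θ = 97.1/(k−1).
Need P(X < 169) = 0.9 with θ tied to k this way. Start at k = 2, θ = 97.1: P(X<169) ≈ 0.519.
Too low — raise k to concentrate. Iterating converges to k ≈ 7.18.
Then θ = 97.1/(7.18−1) ≈ 15.7.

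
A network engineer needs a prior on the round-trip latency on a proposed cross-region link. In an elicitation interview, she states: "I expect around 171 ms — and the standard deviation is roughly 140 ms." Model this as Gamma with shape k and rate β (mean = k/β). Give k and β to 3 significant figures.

k ≈ 1.49, β ≈ 0.00872

For Gamma(k, rate β): mean = k/β, variance = k/β², so CV = 1/√k.
CV = SD/mean = 140/171 = 0.8187, hence k = 1/CV² = 1.49.
Then β = k/mean = 1.49/171 = 0.00872.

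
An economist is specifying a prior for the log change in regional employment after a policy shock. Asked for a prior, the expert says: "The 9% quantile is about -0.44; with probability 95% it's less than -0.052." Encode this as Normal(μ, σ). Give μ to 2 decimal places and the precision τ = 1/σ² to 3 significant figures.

μ = -0.27, τ = 59.2

For Normal(μ,σ), the p-quantile is μ + z_p·σ. Here z_{0.09} = -1.341, z_{0.95} = 1.645.
So -0.44 = μ − 1.341σ and -0.052 = μ + 1.645σ.
Subtracting: σ = (-0.052 − -0.44)/(1.645 − (-1.341)) = 0.13.
Then μ = -0.44 − (-1.341)·0.13 = -0.27.
Precision τ = 1/σ² = 1/0.13² = 59.2.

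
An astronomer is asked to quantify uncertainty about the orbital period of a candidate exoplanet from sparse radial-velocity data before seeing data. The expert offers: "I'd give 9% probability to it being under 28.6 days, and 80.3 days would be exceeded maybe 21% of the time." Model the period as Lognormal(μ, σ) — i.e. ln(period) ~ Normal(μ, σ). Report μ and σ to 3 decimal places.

μ ≈ 3.998, σ ≈ 0.481

If T ~ Lognormal(μ,σ) then ln T ~ Normal(μ,σ), so the p-quantile of ln T is μ + z_p·σ.
ln(28.6) = 3.353 and ln(80.3) = 4.386; z_{0.09} = -1.341, z_{0.79} = 0.8064.
σ = (4.386 − 3.353)/(0.8064 − (-1.341)) = 0.481.
μ = 3.353 − (-1.341)·0.481 = 3.998.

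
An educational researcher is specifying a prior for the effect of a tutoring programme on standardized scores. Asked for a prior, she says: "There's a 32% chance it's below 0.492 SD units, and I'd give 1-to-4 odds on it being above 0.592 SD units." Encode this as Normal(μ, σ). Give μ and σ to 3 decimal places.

μ = 0.528, σ = 0.076

For Normal(μ,σ), the p-quantile is μ + z_p·σ. Here z_{0.32} = -0.4677, z_{0.8} = 0.8416.
So 0.492 = μ − 0.4677σ and 0.592 = μ + 0.8416σ.
Subtracting: σ = (0.592 − 0.492)/(0.8416 − (-0.4677)) = 0.076.
Then μ = 0.492 − (-0.4677)·0.076 = 0.528.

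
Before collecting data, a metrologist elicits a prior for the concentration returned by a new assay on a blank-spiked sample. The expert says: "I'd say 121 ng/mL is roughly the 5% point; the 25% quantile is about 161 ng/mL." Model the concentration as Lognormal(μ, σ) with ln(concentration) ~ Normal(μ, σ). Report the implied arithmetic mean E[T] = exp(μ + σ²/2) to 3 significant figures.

E[T] ≈ 205 ng/mL

If T ~ Lognormal(μ,σ) then ln T ~ Normal(μ,σ), so the p-quantile of ln T is μ + z_p·σ.
ln(121) = 4.796 and ln(161) = 5.081; z_{0.05} = -1.645, z_{0.25} = -0.6745.
σ = (5.081 − 4.796)/(-0.6745 − (-1.645)) = 0.294.
μ = 4.796 − (-1.645)·0.294 = 5.280.
E[T] = exp(μ + σ²/2) = exp(5.280 + 0.0433) = 205 ng/mL.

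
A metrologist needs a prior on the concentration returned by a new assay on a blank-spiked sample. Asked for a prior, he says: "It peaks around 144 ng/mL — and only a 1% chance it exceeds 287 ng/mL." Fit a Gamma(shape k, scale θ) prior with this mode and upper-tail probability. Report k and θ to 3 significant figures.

Gamma(k,θ) with k>1 has mode (k−1)θ, so θ = 144/(k−1).
Need P(X < 287) = 0.99 with θ tied to k this way. Start at k = 2, θ = 144: P(X<287) ≈ 0.592.
Too low — raise k to concentrate. Iterating converges to k ≈ 11.3.
Then θ = 144/(11.3−1) ≈ 13.9.

k ≈ 11.3, θ ≈ 13.9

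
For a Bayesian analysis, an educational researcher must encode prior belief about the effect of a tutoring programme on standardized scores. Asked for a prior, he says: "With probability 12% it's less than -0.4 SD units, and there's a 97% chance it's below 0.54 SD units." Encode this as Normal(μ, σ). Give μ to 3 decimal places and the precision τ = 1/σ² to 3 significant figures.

μ = -0.039, τ = 10.6

The p-quantile of Normal(μ,σ) is μ + z_p·σ, with z_{0.12} = -1.175 and z_{0.97} = 1.881.
Eliminate σ: μ = (z₂·x₁ − z₁·x₂)/(z₂ − z₁) = (1.881·-0.4 − (-1.175)·0.54)/3.056 = -0.039.
Then σ = (x₂ − x₁)/(z₂ − z₁) = (0.54 − -0.4)/3.056 = 0.308.
Precision τ = 1/σ² = 1/0.3076² = 10.6.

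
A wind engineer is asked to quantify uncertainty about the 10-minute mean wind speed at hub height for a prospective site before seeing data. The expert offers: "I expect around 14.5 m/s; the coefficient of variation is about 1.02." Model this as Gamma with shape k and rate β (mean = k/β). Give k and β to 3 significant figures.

For Gamma(k, rate β): mean = k/β, variance = k/β², so CV = 1/√k.
CV = 1.02, hence k = 1/CV² = 0.961.
Then β = k/mean = 0.961/14.5 = 0.0663.

k ≈ 0.961, β ≈ 0.0663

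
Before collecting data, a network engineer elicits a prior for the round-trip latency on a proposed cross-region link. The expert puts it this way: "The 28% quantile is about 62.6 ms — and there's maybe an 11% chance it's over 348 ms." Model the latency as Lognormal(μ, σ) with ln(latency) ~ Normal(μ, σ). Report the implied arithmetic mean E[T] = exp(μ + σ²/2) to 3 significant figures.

E[T] ≈ 171 ms

If T ~ Lognormal(μ,σ) then ln T ~ Normal(μ,σ), so the p-quantile of ln T is μ + z_p·σ.
ln(62.6) = 4.137 and ln(348) = 5.852; z_{0.28} = -0.5828, z_{0.89} = 1.227.
σ = (5.852 − 4.137)/(1.227 − (-0.5828)) = 0.948.
μ = 4.137 − (-0.5828)·0.948 = 4.689.
E[T] = exp(μ + σ²/2) = exp(4.689 + 0.4494) = 171 ms.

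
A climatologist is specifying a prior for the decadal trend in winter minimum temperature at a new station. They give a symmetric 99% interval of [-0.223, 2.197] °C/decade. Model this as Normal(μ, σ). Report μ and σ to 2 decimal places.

μ = 0.99, σ = 0.47

A symmetric 99% interval runs μ ± z·σ with z = 2.576.
Half-width = 1.21, so σ = 1.21/2.576 = 0.47.
μ is the interval midpoint, 0.99.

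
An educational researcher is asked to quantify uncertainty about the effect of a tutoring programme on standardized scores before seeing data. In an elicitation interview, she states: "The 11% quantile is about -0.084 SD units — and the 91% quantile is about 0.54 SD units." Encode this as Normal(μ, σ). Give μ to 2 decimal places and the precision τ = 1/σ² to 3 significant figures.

μ = 0.21, τ = 16.9

The p-quantile of Normal(μ,σ) is μ + z_p·σ, with z_{0.11} = -1.227 and z_{0.91} = 1.341.
Eliminate σ: μ = (z₂·x₁ − z₁·x₂)/(z₂ − z₁) = (1.341·-0.084 − (-1.227)·0.54)/2.567 = 0.21.
Then σ = (x₂ − x₁)/(z₂ − z₁) = (0.54 − -0.084)/2.567 = 0.24.
Precision τ = 1/σ² = 1/0.2431² = 16.9.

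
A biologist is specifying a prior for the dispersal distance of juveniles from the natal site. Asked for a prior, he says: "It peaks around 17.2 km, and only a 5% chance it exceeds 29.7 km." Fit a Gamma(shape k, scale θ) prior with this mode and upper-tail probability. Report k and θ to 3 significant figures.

Gamma(k,θ) with k>1 has mode (k−1)θ, so θ = 17.2/(k−1).
Need P(X < 29.7) = 0.95 with θ tied to k this way. Start at k = 2, θ = 17.2: P(X<29.7) ≈ 0.515.
Too low — raise k to concentrate. Iterating converges to k ≈ 10.4.
Then θ = 17.2/(10.4−1) ≈ 1.84.

k ≈ 10.4, θ ≈ 1.84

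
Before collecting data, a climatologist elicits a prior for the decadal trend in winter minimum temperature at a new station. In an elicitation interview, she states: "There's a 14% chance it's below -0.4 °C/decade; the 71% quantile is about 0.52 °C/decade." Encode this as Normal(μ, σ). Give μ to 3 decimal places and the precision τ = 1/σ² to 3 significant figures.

The p-quantile of Normal(μ,σ) is μ + z_p·σ, with z_{0.14} = -1.08 and z_{0.71} = 0.5534.
Eliminate σ: μ = (z₂·x₁ − z₁·x₂)/(z₂ − z₁) = (0.5534·-0.4 − (-1.08)·0.52)/1.634 = 0.208.
Then σ = (x₂ − x₁)/(z₂ − z₁) = (0.52 − -0.4)/1.634 = 0.563.
Precision τ = 1/σ² = 1/0.5631² = 3.15.

μ = 0.208, τ = 3.15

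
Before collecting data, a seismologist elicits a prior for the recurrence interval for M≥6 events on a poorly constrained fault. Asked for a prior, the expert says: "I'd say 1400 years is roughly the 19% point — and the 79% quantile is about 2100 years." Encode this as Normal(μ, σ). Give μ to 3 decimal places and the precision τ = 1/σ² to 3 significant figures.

The p-quantile of Normal(μ,σ) is μ + z_p·σ, with z_{0.19} = -0.8779 and z_{0.79} = 0.8064.
Eliminate σ: μ = (z₂·x₁ − z₁·x₂)/(z₂ − z₁) = (0.8064·1400 − (-0.8779)·2100)/1.684 = 1764.852.
Then σ = (x₂ − x₁)/(z₂ − z₁) = (2100 − 1400)/1.684 = 415.599.
Precision τ = 1/σ² = 1/415.6² = 5.79e-06.

μ = 1764.852, τ = 5.79e-06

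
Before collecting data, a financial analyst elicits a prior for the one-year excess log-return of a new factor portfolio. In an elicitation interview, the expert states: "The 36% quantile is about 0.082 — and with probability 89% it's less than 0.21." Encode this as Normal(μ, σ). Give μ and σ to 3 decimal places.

μ = 0.111, σ = 0.081

The p-quantile of Normal(μ,σ) is μ + z_p·σ, with z_{0.36} = -0.3585 and z_{0.89} = 1.227.
Eliminate σ: μ = (z₂·x₁ − z₁·x₂)/(z₂ − z₁) = (1.227·0.082 − (-0.3585)·0.21)/1.585 = 0.111.
Then σ = (x₂ − x₁)/(z₂ − z₁) = (0.21 − 0.082)/1.585 = 0.081.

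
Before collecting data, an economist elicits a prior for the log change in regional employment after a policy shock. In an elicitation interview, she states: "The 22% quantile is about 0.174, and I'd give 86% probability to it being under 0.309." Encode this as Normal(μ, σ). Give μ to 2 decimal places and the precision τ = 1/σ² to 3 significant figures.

For Normal(μ,σ), the p-quantile is μ + z_p·σ. Here z_{0.22} = -0.7722, z_{0.86} = 1.08.
So 0.174 = μ − 0.7722σ and 0.309 = μ + 1.08σ.
Subtracting: σ = (0.309 − 0.174)/(1.08 − (-0.7722)) = 0.07.
Then μ = 0.174 − (-0.7722)·0.07 = 0.23.
Precision τ = 1/σ² = 1/0.07287² = 188.

μ = 0.23, τ = 188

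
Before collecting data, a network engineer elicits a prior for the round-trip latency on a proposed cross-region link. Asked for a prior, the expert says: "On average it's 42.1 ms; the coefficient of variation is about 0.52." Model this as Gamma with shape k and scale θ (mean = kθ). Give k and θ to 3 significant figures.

k ≈ 3.7, θ ≈ 11.4

For Gamma(k, scale θ): mean = kθ, variance = kθ², so CV = 1/√k.
CV = 0.52, hence k = 1/CV² = 3.7.
Then θ = mean/k = 42.1/3.7 = 11.4.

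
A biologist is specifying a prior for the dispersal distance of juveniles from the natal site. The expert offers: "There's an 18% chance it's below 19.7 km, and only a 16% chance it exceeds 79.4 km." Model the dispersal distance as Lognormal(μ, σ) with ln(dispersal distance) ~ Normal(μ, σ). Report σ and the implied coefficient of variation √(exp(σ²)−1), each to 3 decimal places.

If T ~ Lognormal(μ,σ) then ln T ~ Normal(μ,σ), so the p-quantile of ln T is μ + z_p·σ.
ln(19.7) = 2.981 and ln(79.4) = 4.374; z_{0.18} = -0.9154, z_{0.84} = 0.9945.
σ = (4.374 − 2.981)/(0.9945 − (-0.9154)) = 0.730.
μ = 2.981 − (-0.9154)·0.730 = 3.649.
CV = √(exp(σ²)−1) = √(exp(0.5327)−1) = 0.839.

σ ≈ 0.730, CV ≈ 0.839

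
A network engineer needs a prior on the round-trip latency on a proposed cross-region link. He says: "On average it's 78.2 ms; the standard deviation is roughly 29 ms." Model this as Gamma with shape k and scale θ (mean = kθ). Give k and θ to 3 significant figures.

For Gamma(k, scale θ): mean = kθ, variance = kθ², so CV = 1/√k.
CV = SD/mean = 29/78.2 = 0.3708, hence k = 1/CV² = 7.27.
Then θ = mean/k = 78.2/7.27 = 10.8.

k ≈ 7.27, θ ≈ 10.8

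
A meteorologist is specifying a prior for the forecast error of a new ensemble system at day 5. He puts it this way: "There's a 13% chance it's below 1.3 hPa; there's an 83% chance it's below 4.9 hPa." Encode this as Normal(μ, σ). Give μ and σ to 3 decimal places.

μ = 3.249, σ = 1.730

For Normal(μ,σ), the p-quantile is μ + z_p·σ. Here z_{0.13} = -1.126, z_{0.83} = 0.9542.
So 1.3 = μ − 1.126σ and 4.9 = μ + 0.9542σ.
Subtracting: σ = (4.9 − 1.3)/(0.9542 − (-1.126)) = 1.730.
Then μ = 1.3 − (-1.126)·1.730 = 3.249.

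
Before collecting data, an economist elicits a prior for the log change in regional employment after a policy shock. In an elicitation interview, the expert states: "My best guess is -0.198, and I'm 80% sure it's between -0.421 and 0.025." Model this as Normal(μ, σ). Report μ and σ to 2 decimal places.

μ = -0.20, σ = 0.17

A symmetric 80% interval runs μ ± z·σ with z = 1.282.
Half-width = 0.223, so σ = 0.223/1.282 = 0.17.
μ is the stated best guess, -0.20.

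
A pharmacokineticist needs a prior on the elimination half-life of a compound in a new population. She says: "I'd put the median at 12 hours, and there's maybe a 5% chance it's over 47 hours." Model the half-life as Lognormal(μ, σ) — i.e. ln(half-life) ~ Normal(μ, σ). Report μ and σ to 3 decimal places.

μ ≈ 2.485, σ ≈ 0.830

If T ~ Lognormal(μ,σ) then ln T ~ Normal(μ,σ), so the p-quantile of ln T is μ + z_p·σ.
ln(12) = 2.485 and ln(47) = 3.85; z_{0.5} = 0, z_{0.95} = 1.645.
σ = (3.85 − 2.485)/(1.645 − (0)) = 0.830.
μ = 2.485 − (0)·0.830 = 2.485.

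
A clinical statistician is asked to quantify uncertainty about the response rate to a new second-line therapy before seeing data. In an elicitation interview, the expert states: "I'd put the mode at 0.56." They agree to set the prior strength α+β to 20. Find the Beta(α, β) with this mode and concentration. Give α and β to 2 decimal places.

For α,β > 1 the Beta mode is (α−1)/(α+β−2). With α+β = 20, the mode is (α−1)/18.
Set (α−1)/18 = 0.56 → α = 1 + 0.56·18 = 11.08.
β = 20 − α = 8.92.

α = 11.08, β = 8.92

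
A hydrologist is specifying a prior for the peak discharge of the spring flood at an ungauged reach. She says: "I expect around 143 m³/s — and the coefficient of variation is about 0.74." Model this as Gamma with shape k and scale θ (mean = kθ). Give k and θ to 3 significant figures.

For Gamma(k, scale θ): mean = kθ, variance = kθ², so CV = 1/√k.
CV = 0.74, hence k = 1/CV² = 1.83.
Then θ = mean/k = 143/1.83 = 78.3.

k ≈ 1.83, θ ≈ 78.3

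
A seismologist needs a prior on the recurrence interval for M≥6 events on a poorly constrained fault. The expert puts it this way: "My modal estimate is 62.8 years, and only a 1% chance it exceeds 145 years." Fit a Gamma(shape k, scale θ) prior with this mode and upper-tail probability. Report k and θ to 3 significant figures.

Gamma(k,θ) with k>1 has mode (k−1)θ, so θ = 62.8/(k−1).
Need P(X < 145) = 0.99 with θ tied to k this way. Start at k = 2, θ = 62.8: P(X<145) ≈ 0.671.
Too low — raise k to concentrate. Iterating converges to k ≈ 7.82.
Then θ = 62.8/(7.82−1) ≈ 9.21.

k ≈ 7.82, θ ≈ 9.21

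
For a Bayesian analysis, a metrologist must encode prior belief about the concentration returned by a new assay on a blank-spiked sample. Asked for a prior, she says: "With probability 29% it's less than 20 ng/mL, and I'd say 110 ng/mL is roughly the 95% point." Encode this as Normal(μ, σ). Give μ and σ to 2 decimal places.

μ = 42.66, σ = 40.94

For Normal(μ,σ), the p-quantile is μ + z_p·σ. Here z_{0.29} = -0.5534, z_{0.95} = 1.645.
So 20 = μ − 0.5534σ and 110 = μ + 1.645σ.
Subtracting: σ = (110 − 20)/(1.645 − (-0.5534)) = 40.94.
Then μ = 20 − (-0.5534)·40.94 = 42.66.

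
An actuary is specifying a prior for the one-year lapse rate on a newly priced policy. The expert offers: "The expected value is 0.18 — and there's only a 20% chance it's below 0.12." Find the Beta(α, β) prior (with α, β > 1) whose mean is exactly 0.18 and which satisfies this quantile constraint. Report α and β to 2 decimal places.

With mean 0.18 fixed, write α = 0.18s, β = 0.82s where s = α+β.
Need P(θ < 0.12) = 0.2 under Beta(0.18s, 0.82s). Normal approximation: (q−m)/√(m(1−m)/s) ≈ z_{0.2} = -0.842, so s ≈ 0.18·0.82·(-0.842)²/(0.12−0.18)² = 29.0.
At s = 29.0: P(θ<0.12) ≈ 0.206. Adjusting to match 0.2 gives s ≈ 30.14.
So α = 0.18·30.14 ≈ 5.43, β = 0.82·30.14 ≈ 24.72.

α ≈ 5.43, β ≈ 24.72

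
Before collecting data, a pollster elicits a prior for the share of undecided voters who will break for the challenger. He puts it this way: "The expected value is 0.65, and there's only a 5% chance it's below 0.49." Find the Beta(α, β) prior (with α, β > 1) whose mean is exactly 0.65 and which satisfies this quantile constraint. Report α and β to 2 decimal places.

With mean 0.65 fixed, write α = 0.65s, β = 0.35s where s = α+β.
Need P(θ < 0.49) = 0.05 under Beta(0.65s, 0.35s). Normal approximation: (q−m)/√(m(1−m)/s) ≈ z_{0.05} = -1.64, so s ≈ 0.65·0.35·(-1.64)²/(0.49−0.65)² = 24.0.
At s = 24.0: P(θ<0.49) ≈ 0.054. Adjusting to match 0.05 gives s ≈ 25.27.
So α = 0.65·25.27 ≈ 16.43, β = 0.35·25.27 ≈ 8.84.

α ≈ 16.43, β ≈ 8.84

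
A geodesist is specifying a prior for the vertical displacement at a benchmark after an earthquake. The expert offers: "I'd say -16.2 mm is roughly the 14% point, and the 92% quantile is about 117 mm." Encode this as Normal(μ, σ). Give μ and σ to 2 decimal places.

μ = 41.70, σ = 53.59

For Normal(μ,σ), the p-quantile is μ + z_p·σ. Here z_{0.14} = -1.08, z_{0.92} = 1.405.
So -16.2 = μ − 1.08σ and 117 = μ + 1.405σ.
Subtracting: σ = (117 − -16.2)/(1.405 − (-1.08)) = 53.59.
Then μ = -16.2 − (-1.08)·53.59 = 41.70.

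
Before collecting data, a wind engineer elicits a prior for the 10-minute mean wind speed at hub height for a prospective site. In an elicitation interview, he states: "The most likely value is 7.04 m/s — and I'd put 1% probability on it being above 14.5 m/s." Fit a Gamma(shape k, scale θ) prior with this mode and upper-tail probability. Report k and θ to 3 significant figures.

Gamma(k,θ) with k>1 has mode (k−1)θ, so θ = 7.04/(k−1).
Need P(X < 14.5) = 0.99 with θ tied to k this way. Start at k = 2, θ = 7.04: P(X<14.5) ≈ 0.610.
Too low — raise k to concentrate. Iterating converges to k ≈ 10.4.
Then θ = 7.04/(10.4−1) ≈ 0.752.

k ≈ 10.4, θ ≈ 0.752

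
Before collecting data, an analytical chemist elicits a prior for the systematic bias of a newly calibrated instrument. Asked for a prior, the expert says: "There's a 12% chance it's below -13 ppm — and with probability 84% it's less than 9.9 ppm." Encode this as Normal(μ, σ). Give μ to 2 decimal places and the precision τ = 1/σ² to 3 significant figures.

μ = -0.60, τ = 0.00897

For Normal(μ,σ), the p-quantile is μ + z_p·σ. Here z_{0.12} = -1.175, z_{0.84} = 0.9945.
So -13 = μ − 1.175σ and 9.9 = μ + 0.9945σ.
Subtracting: σ = (9.9 − -13)/(0.9945 − (-1.175)) = 10.56.
Then μ = -13 − (-1.175)·10.56 = -0.60.
Precision τ = 1/σ² = 1/10.56² = 0.00897.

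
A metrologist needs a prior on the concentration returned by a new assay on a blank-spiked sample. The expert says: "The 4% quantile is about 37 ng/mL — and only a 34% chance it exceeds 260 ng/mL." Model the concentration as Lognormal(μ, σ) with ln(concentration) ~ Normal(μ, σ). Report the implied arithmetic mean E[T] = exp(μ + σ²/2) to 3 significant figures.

E[T] ≈ 269 ng/mL

If T ~ Lognormal(μ,σ) then ln T ~ Normal(μ,σ), so the p-quantile of ln T is μ + z_p·σ.
ln(37) = 3.611 and ln(260) = 5.561; z_{0.04} = -1.751, z_{0.66} = 0.4125.
σ = (5.561 − 3.611)/(0.4125 − (-1.751)) = 0.901.
μ = 3.611 − (-1.751)·0.901 = 5.189.
E[T] = exp(μ + σ²/2) = exp(5.189 + 0.4062) = 269 ng/mL.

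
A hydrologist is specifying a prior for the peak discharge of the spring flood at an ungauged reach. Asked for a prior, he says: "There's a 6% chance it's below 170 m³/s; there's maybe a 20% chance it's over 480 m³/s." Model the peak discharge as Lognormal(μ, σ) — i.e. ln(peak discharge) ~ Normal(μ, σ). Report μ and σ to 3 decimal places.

μ ≈ 5.809, σ ≈ 0.433

If T ~ Lognormal(μ,σ) then ln T ~ Normal(μ,σ), so the p-quantile of ln T is μ + z_p·σ.
ln(170) = 5.136 and ln(480) = 6.174; z_{0.06} = -1.555, z_{0.8} = 0.8416.
σ = (6.174 − 5.136)/(0.8416 − (-1.555)) = 0.433.
μ = 5.136 − (-1.555)·0.433 = 5.809.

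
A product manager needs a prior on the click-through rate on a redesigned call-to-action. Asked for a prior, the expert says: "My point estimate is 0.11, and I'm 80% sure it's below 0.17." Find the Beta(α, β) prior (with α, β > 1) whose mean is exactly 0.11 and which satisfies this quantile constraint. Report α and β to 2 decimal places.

α ≈ 1.56, β ≈ 12.65

With mean 0.11 fixed, write α = 0.11s, β = 0.89s where s = α+β.
Need P(θ < 0.17) = 0.8 under Beta(0.11s, 0.89s). Normal approximation: (q−m)/√(m(1−m)/s) ≈ z_{0.8} = 0.842, so s ≈ 0.11·0.89·(0.842)²/(0.17−0.11)² = 19.3.
At s = 19.3: P(θ<0.17) ≈ 0.820. Adjusting to match 0.8 gives s ≈ 14.22.
So α = 0.11·14.22 ≈ 1.56, β = 0.89·14.22 ≈ 12.65.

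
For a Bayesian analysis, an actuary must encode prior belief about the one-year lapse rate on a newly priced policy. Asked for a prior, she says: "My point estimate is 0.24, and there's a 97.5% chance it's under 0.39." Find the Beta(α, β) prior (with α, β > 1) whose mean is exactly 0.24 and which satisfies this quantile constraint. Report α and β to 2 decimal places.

α ≈ 8.63, β ≈ 27.34

With mean 0.24 fixed, write α = 0.24s, β = 0.76s where s = α+β.
Need P(θ < 0.39) = 0.975 under Beta(0.24s, 0.76s). Normal approximation: (q−m)/√(m(1−m)/s) ≈ z_{0.975} = 1.96, so s ≈ 0.24·0.76·(1.96)²/(0.39−0.24)² = 31.1.
At s = 31.1: P(θ<0.39) ≈ 0.966. Adjusting to match 0.975 gives s ≈ 35.97.
So α = 0.24·35.97 ≈ 8.63, β = 0.76·35.97 ≈ 27.34.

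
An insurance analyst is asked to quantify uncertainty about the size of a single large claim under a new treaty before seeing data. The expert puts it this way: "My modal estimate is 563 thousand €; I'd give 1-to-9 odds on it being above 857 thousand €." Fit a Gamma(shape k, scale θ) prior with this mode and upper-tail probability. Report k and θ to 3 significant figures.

k ≈ 11.6, θ ≈ 53.3

Gamma(k,θ) with k>1 has mode (k−1)θ, so θ = 563/(k−1).
Need P(X < 857) = 0.9 with θ tied to k this way. Start at k = 2, θ = 563: P(X<857) ≈ 0.450.
Too low — raise k to concentrate. Iterating converges to k ≈ 11.6.
Then θ = 563/(11.6−1) ≈ 53.3.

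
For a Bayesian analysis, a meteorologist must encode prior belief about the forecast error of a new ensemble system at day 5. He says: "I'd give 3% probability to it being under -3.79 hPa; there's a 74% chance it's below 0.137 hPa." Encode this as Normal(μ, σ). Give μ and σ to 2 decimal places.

μ = -0.86, σ = 1.56

For Normal(μ,σ), the p-quantile is μ + z_p·σ. Here z_{0.03} = -1.881, z_{0.74} = 0.6433.
So -3.79 = μ − 1.881σ and 0.137 = μ + 0.6433σ.
Subtracting: σ = (0.137 − -3.79)/(0.6433 − (-1.881)) = 1.56.
Then μ = -3.79 − (-1.881)·1.56 = -0.86.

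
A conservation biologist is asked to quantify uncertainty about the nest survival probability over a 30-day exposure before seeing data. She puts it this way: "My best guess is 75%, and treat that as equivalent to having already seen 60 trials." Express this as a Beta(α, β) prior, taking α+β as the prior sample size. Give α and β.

α = 45, β = 15

Under the effective-sample-size interpretation, Beta(α, β) has prior mean α/(α+β) and prior sample size α+β.
So α+β = 60 and α/(α+β) = 0.75, giving α = 0.75·60 = 45 and β = 60 − 45 = 15.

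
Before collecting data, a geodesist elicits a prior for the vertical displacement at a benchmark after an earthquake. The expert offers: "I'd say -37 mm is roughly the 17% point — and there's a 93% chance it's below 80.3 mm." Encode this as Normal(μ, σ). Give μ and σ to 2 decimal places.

The p-quantile of Normal(μ,σ) is μ + z_p·σ, with z_{0.17} = -0.9542 and z_{0.93} = 1.476.
Eliminate σ: μ = (z₂·x₁ − z₁·x₂)/(z₂ − z₁) = (1.476·-37 − (-0.9542)·80.3)/2.43 = 9.06.
Then σ = (x₂ − x₁)/(z₂ − z₁) = (80.3 − -37)/2.43 = 48.27.

μ = 9.06, σ = 48.27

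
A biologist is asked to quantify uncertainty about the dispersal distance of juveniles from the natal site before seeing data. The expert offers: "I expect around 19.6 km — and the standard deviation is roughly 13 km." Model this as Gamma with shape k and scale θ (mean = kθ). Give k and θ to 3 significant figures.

k ≈ 2.27, θ ≈ 8.62

For Gamma(k, scale θ): mean = kθ, variance = kθ², so CV = 1/√k.
CV = SD/mean = 13/19.6 = 0.6633, hence k = 1/CV² = 2.27.
Then θ = mean/k = 19.6/2.27 = 8.62.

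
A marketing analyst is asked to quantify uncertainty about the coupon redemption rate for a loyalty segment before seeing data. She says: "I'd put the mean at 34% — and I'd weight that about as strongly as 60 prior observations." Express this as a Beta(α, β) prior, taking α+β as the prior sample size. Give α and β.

Under the effective-sample-size interpretation, Beta(α, β) has prior mean α/(α+β) and prior sample size α+β.
So α+β = 60 and α/(α+β) = 0.34, giving α = 0.34·60 = 20.4 and β = 60 − 20.4 = 39.6.

α = 20.4, β = 39.6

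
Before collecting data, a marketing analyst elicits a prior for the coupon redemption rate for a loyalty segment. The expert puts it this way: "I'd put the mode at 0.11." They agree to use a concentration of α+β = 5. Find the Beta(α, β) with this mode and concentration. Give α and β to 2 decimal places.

α = 1.33, β = 3.67

For α,β > 1 the Beta mode is (α−1)/(α+β−2). With α+β = 5, the mode is (α−1)/3.
Set (α−1)/3 = 0.11 → α = 1 + 0.11·3 = 1.33.
β = 5 − α = 3.67.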